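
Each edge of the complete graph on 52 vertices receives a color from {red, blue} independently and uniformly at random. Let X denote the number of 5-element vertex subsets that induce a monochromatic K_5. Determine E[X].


Let X = Σ_S X_S over the C(52, 5) = 2598960 subsets S of size 5, where X_S = 1 if the K_5 on S is monochromatic.
For a fixed S, the K_5 on S has C(5, 2) = 10 edges. P[all 10 edges red] = (1/2)^10, and likewise for blue, so P[monochromatic] = 2·(1/2)^10 = 2^{1 − 10} = 1/512.
Summing: E[X] = C(52, 5) · 2^{1 − 10} = 2598960 · 1/512 = 162435/32.
Numerically: E[X] ≈ 5076.09375.

E[X] = C(52,5)·2^(1−C(5,2)) = 162435/32 ≈ 5076.09375.


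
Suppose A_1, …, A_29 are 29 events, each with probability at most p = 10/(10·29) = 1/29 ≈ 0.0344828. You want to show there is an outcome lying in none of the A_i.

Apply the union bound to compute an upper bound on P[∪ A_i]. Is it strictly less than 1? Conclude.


Union bound: P[∪_{i=1}^{29} A_i] ≤ Σ_i P[A_i] ≤ 29·p = 29·(1/29) = 1.
Numerically: 1 ≈ 1.0000000.
Is 1 < 1? NO.
Since the bound 1 is ≥ 1, the union bound is uninformative here; it does NOT by itself certify existence.

29·p = 1 ≈ 1.0000000; existence NOT certified by the union bound.


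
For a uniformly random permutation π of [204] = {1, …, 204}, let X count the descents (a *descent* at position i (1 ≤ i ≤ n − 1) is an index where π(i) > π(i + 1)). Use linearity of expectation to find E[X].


Write X = Σ X_I over i = 1, …, 203, with X_I the indicator of one descent.
There are 203 indicators.
For each fixed i, the pair (π(i), π(i+1)) is a uniformly random ordered pair of distinct values from {1, …, 204}; by symmetry P[π(i) > π(i+1)] = 1/2.
By linearity: E[X] = 203 · (1/2) = (204 − 1) · (1/2) = 203/2 ≈ 101.5000.

E[X] = 203/2 = 101.5000.


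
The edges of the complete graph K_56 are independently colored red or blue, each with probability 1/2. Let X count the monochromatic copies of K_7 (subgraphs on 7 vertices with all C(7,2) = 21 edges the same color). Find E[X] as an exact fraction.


Let X = Σ_S X_S over the C(56, 7) = 231917400 subsets S of size 7, where X_S = 1 if the K_7 on S is monochromatic.
For a fixed S, the K_7 on S has C(7, 2) = 21 edges. P[all 21 edges red] = (1/2)^21, and likewise for blue, so P[monochromatic] = 2·(1/2)^21 = 2^{1 − 21} = 1/1048576.
By linearity: E[X] = C(56, 7) · 2^{1 − 21} = 231917400 · 1/1048576 = 28989675/131072.
Numerically: E[X] ≈ 221.173668.

E[X] = C(56,7)·2^(1−C(7,2)) = 28989675/131072 ≈ 221.173668.


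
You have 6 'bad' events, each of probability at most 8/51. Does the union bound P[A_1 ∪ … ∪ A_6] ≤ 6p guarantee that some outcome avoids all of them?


Union bound: P[∪_{i=1}^{6} A_i] ≤ Σ_i P[A_i] ≤ 6·p = 6·(8/51) = 16/17.
Numerically: 16/17 ≈ 0.9411765.
Is 16/17 < 1? YES.
Since P[∪ A_i] ≤ 16/17 < 1, the complement has P[∩ A_i^c] ≥ 1 − 16/17 = 1/17 > 0, so some outcome avoids every A_i.

6·p = 16/17 ≈ 0.9411765; existence CERTIFIED by the union bound.


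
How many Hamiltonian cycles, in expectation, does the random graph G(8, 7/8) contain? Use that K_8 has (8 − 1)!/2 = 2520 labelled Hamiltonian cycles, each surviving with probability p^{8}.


K_8 has (8 − 1)!/2 = 2520 labelled Hamiltonian cycles.
For each such Hamiltonian cycle H, let X_H = 1 if all 8 edges of H are present in G. Then P[X_H = 1] = p^{8} = (7/8)^{8} = 5764801/16777216.
By linearity: E[X] = Σ_H E[X_H] = 2520 · p^{8} = 2520 · 5764801/16777216 = 1815912315/2097152.
Numerically: E[X] ≈ 865.9.

E[X] = 2520 · (7/8)^{8} = 1815912315/2097152 ≈ 865.9.


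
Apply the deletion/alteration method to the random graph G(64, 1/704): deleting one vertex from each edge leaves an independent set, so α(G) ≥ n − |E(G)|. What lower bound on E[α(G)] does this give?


E[|E(G)|] = C(64, 2)·p = 2016 · (1/704) = 63/22.
E[α(G)] ≥ n − E[|E(G)|] = 64 − 63/22 = 1345/22.
Numerically: ≈ 61.1364.
(This is only a lower bound; the true E[α(G)] may be larger.)

E[α(G)] ≥ 1345/22 ≈ 61.1364.


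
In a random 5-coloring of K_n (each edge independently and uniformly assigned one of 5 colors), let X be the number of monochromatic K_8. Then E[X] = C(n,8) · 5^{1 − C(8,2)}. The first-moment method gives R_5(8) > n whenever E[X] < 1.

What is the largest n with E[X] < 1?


We need C(n, 8) · 5^{1 − 28} < 1, i.e. C(n, 8) < 5^{28 − 1} = 7450580596923828125.
Check values of n near the boundary:
  n = 861: C(861, 8) = 7250034996615275865; 7250034996615275865 < 7450580596923828125? YES
  n = 862: C(862, 8) = 7317951015318931845; 7317951015318931845 < 7450580596923828125? YES
  n = 863: C(863, 8) = 7386423071602617757; 7386423071602617757 < 7450580596923828125? YES
  n = 864: C(864, 8) = 7455455062926006708; 7455455062926006708 < 7450580596923828125? NO
  n = 865: C(865, 8) = 7525050909487743060; 7525050909487743060 < 7450580596923828125? NO
  n = 866: C(866, 8) = 7595214554331451620; 7595214554331451620 < 7450580596923828125? NO
The largest n with C(n, 8) < 7450580596923828125 is n = 863 (where E[X] = 7386423071602617757/7450580596923828125 ≈ 0.991). Hence R_5(8) > 863, i.e. R_5(8) ≥ 864.

Largest n = 863; hence R_5(8) > 863.


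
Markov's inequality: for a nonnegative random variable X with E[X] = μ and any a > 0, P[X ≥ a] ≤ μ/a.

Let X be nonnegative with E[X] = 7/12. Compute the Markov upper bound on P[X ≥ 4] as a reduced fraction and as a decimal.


μ = E[X] = 7/12, a = 4.
Markov: P[X ≥ 4] ≤ μ/a = (7/12)/4 = 7/48.
Numerically: ≈ 0.146.
(Since a = 4 > μ = 0.583, the bound 7/48 is < 1 and informative.)

P[X ≥ 4] ≤ 7/48 ≈ 0.146.


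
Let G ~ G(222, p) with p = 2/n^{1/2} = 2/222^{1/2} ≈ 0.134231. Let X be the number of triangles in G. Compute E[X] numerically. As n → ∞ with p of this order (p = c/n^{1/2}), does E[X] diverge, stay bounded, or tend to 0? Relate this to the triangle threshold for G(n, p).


Number of potential triangles: C(222, 3) = 1798940.
Each occurs with probability p³ ≈ (0.134231)³ ≈ 2.41858038e-03.
By linearity: E[X] = C(222, 3)·p³ ≈ 1798940 · 2.41858038e-03 ≈ 4350.880987.
Since α = 1/2 < 1, p = c/n^{1/2} ≫ 1/n is above the triangle threshold p ~ 1/n. Asymptotically E[X] ~ (c³/6)·n^{3(1−α)} = (2³/6)·n^{1.5} → ∞; triangles are abundant w.h.p.

E[X] ≈ 4350.880987; in regime p = Θ(1/n^{1/2}) E[X] diverges (above the triangle threshold p ~ 1/n).


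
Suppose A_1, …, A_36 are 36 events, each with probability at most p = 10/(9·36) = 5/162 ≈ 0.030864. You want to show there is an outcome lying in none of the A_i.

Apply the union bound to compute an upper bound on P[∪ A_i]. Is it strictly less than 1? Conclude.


Union bound: P[∪_{i=1}^{36} A_i] ≤ Σ_i P[A_i] ≤ 36·p = 36·(5/162) = 10/9.
Numerically: 10/9 ≈ 1.111111.
Is 10/9 < 1? NO.
Since the bound 10/9 is ≥ 1, the union bound is uninformative here; it does NOT by itself certify existence.

36·p = 10/9 ≈ 1.111111; existence NOT certified by the union bound.


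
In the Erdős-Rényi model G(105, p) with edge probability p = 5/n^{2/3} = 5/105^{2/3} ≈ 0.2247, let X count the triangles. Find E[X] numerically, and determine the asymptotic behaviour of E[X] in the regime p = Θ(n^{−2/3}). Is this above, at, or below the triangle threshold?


Number of potential triangles: C(105, 3) = 187460.
Each occurs with probability p³ ≈ (0.2247)³ ≈ 1.133787e-02.
By linearity: E[X] = C(105, 3)·p³ ≈ 187460 · 1.133787e-02 ≈ 2125.3968.
Since α = 2/3 < 1, p = c/n^{2/3} ≫ 1/n is above the triangle threshold p ~ 1/n. Asymptotically E[X] ~ (c³/6)·n^{3(1−α)} = (5³/6)·n^{1} → ∞; triangles are abundant w.h.p.

E[X] ≈ 2125.3968; in regime p = Θ(1/n^{2/3}) E[X] diverges (above the triangle threshold p ~ 1/n).


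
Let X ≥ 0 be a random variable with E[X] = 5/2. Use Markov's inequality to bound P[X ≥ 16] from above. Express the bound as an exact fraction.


μ = E[X] = 5/2, a = 16.
Markov: P[X ≥ 16] ≤ μ/a = (5/2)/16 = 5/32.
Numerically: ≈ 0.156.
(Since a = 16 > μ = 2.500, the bound 5/32 is < 1 and informative.)

P[X ≥ 16] ≤ 5/32 ≈ 0.156.


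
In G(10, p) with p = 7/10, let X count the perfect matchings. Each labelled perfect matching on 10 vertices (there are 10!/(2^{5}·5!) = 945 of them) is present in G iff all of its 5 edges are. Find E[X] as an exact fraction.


K_10 has 10!/(2^{5}·5!) = 945 labelled perfect matchings.
For each such perfect matching H, let X_H = 1 if all 5 edges of H are present in G. Then P[X_H = 1] = p^{5} = (7/10)^{5} = 16807/100000.
By linearity: E[X] = Σ_H E[X_H] = 945 · p^{5} = 945 · 16807/100000 = 3176523/20000.
Numerically: E[X] ≈ 158.83.

E[X] = 945 · (7/10)^{5} = 3176523/20000 ≈ 158.83.


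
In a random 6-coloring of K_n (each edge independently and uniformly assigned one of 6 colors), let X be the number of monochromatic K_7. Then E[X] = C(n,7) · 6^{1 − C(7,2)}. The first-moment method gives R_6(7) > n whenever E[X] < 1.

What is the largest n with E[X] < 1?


We need C(n, 7) · 6^{1 − 21} < 1, i.e. C(n, 7) < 6^{21 − 1} = 3656158440062976.
Check values of n near the boundary:
  n = 566: C(566, 7) = 3557206237959440; 3557206237959440 < 3656158440062976? YES
  n = 567: C(567, 7) = 3601671315933933; 3601671315933933 < 3656158440062976? YES
  n = 568: C(568, 7) = 3646611956239704; 3646611956239704 < 3656158440062976? YES
  n = 569: C(569, 7) = 3692032389858348; 3692032389858348 < 3656158440062976? NO
The largest n with C(n, 7) < 3656158440062976 is n = 568 (where E[X] = 16882462760369/16926659444736 ≈ 0.997). Hence R_6(7) > 568, i.e. R_6(7) ≥ 569.

Largest n = 568; hence R_6(7) > 568.


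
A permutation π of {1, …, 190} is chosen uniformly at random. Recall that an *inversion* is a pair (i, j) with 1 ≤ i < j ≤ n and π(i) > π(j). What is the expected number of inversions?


Write X = Σ X_I over the C(190, 2) = 17955 pairs i < j, with X_I the indicator of one inversion.
There are 17955 indicators.
For each fixed pair i < j, the values π(i) and π(j) are two distinct elements of {1, …, 190} in uniformly random order; by symmetry P[π(i) > π(j)] = 1/2.
By linearity: E[X] = 17955 · (1/2) = C(190, 2) · (1/2) = 17955/2 = 17955/2 ≈ 8977.500000.

E[X] = 17955/2 = 8977.500000.


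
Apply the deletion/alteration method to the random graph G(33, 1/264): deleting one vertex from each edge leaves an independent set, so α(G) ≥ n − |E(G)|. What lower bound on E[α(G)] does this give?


E[|E(G)|] = C(33, 2)·p = 528 · (1/264) = 2.
E[α(G)] ≥ n − E[|E(G)|] = 33 − 2 = 31.
Numerically: ≈ 31.00000.
(This is only a lower bound; the true E[α(G)] may be larger.)

E[α(G)] ≥ 31 ≈ 31.00000.


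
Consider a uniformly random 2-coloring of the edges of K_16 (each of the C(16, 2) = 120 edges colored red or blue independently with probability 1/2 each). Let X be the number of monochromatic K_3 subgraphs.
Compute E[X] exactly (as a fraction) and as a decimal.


Let X = Σ_S X_S over the C(16, 3) = 560 subsets S of size 3, where X_S = 1 if the K_3 on S is monochromatic.
For a fixed S, the K_3 on S has C(3, 2) = 3 edges. P[all 3 edges red] = (1/2)^3, and likewise for blue, so P[monochromatic] = 2·(1/2)^3 = 2^{1 − 3} = 1/4.
By linearity: E[X] = C(16, 3) · 2^{1 − 3} = 560 · 1/4 = 140.
Numerically: E[X] ≈ 140.000.

E[X] = C(16,3)·2^(1−C(3,2)) = 140 ≈ 140.000.


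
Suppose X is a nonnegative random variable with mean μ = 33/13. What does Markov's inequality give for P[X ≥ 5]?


μ = E[X] = 33/13, a = 5.
Markov: P[X ≥ 5] ≤ μ/a = (33/13)/5 = 33/65.
Numerically: ≈ 0.508.
(Since a = 5 > μ = 2.538, the bound 33/65 is < 1 and informative.)

P[X ≥ 5] ≤ 33/65 ≈ 0.508.


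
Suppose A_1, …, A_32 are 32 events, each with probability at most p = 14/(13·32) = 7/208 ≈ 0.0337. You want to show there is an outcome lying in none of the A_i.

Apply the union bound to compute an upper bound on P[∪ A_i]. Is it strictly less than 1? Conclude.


Union bound: P[∪_{i=1}^{32} A_i] ≤ Σ_i P[A_i] ≤ 32·p = 32·(7/208) = 14/13.
Numerically: 14/13 ≈ 1.0769.
Is 14/13 < 1? NO.
Since the bound 14/13 is ≥ 1, the union bound is uninformative here; it does NOT by itself certify existence.

32·p = 14/13 ≈ 1.0769; existence NOT certified by the union bound.


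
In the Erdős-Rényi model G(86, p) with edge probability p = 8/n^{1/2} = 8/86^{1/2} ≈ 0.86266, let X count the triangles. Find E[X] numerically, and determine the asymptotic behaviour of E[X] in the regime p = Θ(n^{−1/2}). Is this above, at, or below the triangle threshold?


Number of potential triangles: C(86, 3) = 102340.
Each occurs with probability p³ ≈ (0.86266)³ ≈ 6.4198116e-01.
By linearity: E[X] = C(86, 3)·p³ ≈ 102340 · 6.4198116e-01 ≈ 65700.35206.
Since α = 1/2 < 1, p = c/n^{1/2} ≫ 1/n is above the triangle threshold p ~ 1/n. Asymptotically E[X] ~ (c³/6)·n^{3(1−α)} = (8³/6)·n^{1.5} → ∞; triangles are abundant w.h.p.

E[X] ≈ 65700.35206; in regime p = Θ(1/n^{1/2}) E[X] diverges (above the triangle threshold p ~ 1/n).


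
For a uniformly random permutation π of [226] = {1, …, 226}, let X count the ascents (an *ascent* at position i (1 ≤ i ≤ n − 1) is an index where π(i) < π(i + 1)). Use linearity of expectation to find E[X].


Write X = Σ X_I over i = 1, …, 225, with X_I the indicator of one ascent.
There are 225 indicators.
For each fixed i, the pair (π(i), π(i+1)) is a uniformly random ordered pair of distinct values from {1, …, 226}; by symmetry P[π(i) < π(i+1)] = 1/2.
By linearity: E[X] = 225 · (1/2) = (226 − 1) · (1/2) = 225/2 ≈ 112.5000.

E[X] = 225/2 = 112.5000.


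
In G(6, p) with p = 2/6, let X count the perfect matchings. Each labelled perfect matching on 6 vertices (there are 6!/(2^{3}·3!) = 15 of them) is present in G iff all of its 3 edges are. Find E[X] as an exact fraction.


K_6 has 6!/(2^{3}·3!) = 15 labelled perfect matchings.
For each such perfect matching H, let X_H = 1 if all 3 edges of H are present in G. Then P[X_H = 1] = p^{3} = (1/3)^{3} = 1/27.
Summing the indicators: E[X] = Σ_H E[X_H] = 15 · p^{3} = 15 · 1/27 = 5/9.
Numerically: E[X] ≈ 0.55556.

E[X] = 15 · (1/3)^{3} = 5/9 ≈ 0.55556.


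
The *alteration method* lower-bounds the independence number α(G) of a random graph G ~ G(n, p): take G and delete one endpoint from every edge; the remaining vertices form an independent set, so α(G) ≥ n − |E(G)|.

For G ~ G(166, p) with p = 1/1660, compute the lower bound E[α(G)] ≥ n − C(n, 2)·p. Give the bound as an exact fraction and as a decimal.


E[|E(G)|] = C(166, 2)·p = 13695 · (1/1660) = 33/4.
E[α(G)] ≥ n − E[|E(G)|] = 166 − 33/4 = 631/4.
Numerically: ≈ 157.7500.
(This is only a lower bound; the true E[α(G)] may be larger.)

E[α(G)] ≥ 631/4 ≈ 157.7500.


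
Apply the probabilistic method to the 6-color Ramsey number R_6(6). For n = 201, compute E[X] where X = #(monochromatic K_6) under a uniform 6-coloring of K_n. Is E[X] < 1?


E[X] = C(201, 6) · 6^{1 − 15} = 84944276340 · 6^{−14} = 84944276340/78364164096.
As a reduced fraction: E[X] = 7078689695/6530347008 ≈ 1.083968.
Is E[X] < 1? NO.
Since E[X] ≥ 1, the first-moment bound is inconclusive at n = 201; it does NOT by itself certify R_6(6) > 201.

E[X] = 7078689695/6530347008 ≈ 1.083968; E[X] ≥ 1; first-moment method inconclusive here.


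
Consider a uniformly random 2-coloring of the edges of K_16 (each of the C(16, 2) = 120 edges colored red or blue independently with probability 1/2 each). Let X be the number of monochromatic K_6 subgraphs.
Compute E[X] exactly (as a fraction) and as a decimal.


Let X = Σ_S X_S over the C(16, 6) = 8008 subsets S of size 6, where X_S = 1 if the K_6 on S is monochromatic.
For a fixed S, the K_6 on S has C(6, 2) = 15 edges. P[all 15 edges red] = (1/2)^15, and likewise for blue, so P[monochromatic] = 2·(1/2)^15 = 2^{1 − 15} = 1/16384.
By linearity: E[X] = C(16, 6) · 2^{1 − 15} = 8008 · 1/16384 = 1001/2048.
Numerically: E[X] ≈ 0.489.

E[X] = C(16,6)·2^(1−C(6,2)) = 1001/2048 ≈ 0.489.


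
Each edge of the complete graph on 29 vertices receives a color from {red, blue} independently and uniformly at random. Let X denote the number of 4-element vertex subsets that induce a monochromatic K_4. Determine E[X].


Let X = Σ_S X_S over the C(29, 4) = 23751 subsets S of size 4, where X_S = 1 if the K_4 on S is monochromatic.
For a fixed S, the K_4 on S has C(4, 2) = 6 edges. P[all 6 edges red] = (1/2)^6, and likewise for blue, so P[monochromatic] = 2·(1/2)^6 = 2^{1 − 6} = 1/32.
Summing: E[X] = C(29, 4) · 2^{1 − 6} = 23751 · 1/32 = 23751/32.
Numerically: E[X] ≈ 742.219.

E[X] = C(29,4)·2^(1−C(4,2)) = 23751/32 ≈ 742.219.


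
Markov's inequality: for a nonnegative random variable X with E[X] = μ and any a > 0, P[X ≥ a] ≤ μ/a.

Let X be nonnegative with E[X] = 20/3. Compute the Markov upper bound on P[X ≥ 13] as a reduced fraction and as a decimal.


μ = E[X] = 20/3, a = 13.
Markov: P[X ≥ 13] ≤ μ/a = (20/3)/13 = 20/39.
Numerically: ≈ 0.512821.
(Since a = 13 > μ = 6.666667, the bound 20/39 is < 1 and informative.)

P[X ≥ 13] ≤ 20/39 ≈ 0.512821.


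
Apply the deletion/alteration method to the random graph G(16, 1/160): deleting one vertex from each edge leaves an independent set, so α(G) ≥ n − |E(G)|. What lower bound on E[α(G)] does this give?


E[|E(G)|] = C(16, 2)·p = 120 · (1/160) = 3/4.
E[α(G)] ≥ n − E[|E(G)|] = 16 − 3/4 = 61/4.
Numerically: ≈ 15.250.
(This is only a lower bound; the true E[α(G)] may be larger.)

E[α(G)] ≥ 61/4 ≈ 15.250.


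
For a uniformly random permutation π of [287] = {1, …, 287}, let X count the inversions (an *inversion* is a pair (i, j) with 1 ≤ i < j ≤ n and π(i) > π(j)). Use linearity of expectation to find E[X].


Write X = Σ X_I over the C(287, 2) = 41041 pairs i < j, with X_I the indicator of one inversion.
There are 41041 indicators.
For each fixed pair i < j, the values π(i) and π(j) are two distinct elements of {1, …, 287} in uniformly random order; by symmetry P[π(i) > π(j)] = 1/2.
By linearity: E[X] = 41041 · (1/2) = C(287, 2) · (1/2) = 41041/2 = 41041/2 ≈ 20520.500000.

E[X] = 41041/2 = 20520.500000.


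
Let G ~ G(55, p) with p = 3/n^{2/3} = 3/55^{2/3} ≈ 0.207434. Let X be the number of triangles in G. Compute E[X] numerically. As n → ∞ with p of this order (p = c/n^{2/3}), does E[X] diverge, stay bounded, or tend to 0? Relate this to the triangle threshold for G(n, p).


Number of potential triangles: C(55, 3) = 26235.
Each occurs with probability p³ ≈ (0.207434)³ ≈ 8.92561983e-03.
By linearity: E[X] = C(55, 3)·p³ ≈ 26235 · 8.92561983e-03 ≈ 234.163636.
Since α = 2/3 < 1, p = c/n^{2/3} ≫ 1/n is above the triangle threshold p ~ 1/n. Asymptotically E[X] ~ (c³/6)·n^{3(1−α)} = (3³/6)·n^{1} → ∞; triangles are abundant w.h.p.

E[X] ≈ 234.163636; in regime p = Θ(1/n^{2/3}) E[X] diverges (above the triangle threshold p ~ 1/n).


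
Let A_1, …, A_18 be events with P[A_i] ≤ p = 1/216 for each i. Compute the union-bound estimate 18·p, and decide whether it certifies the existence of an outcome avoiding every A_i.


Union bound: P[∪_{i=1}^{18} A_i] ≤ Σ_i P[A_i] ≤ 18·p = 18·(1/216) = 1/12.
Numerically: 1/12 ≈ 0.0833333.
Is 1/12 < 1? YES.
Since P[∪ A_i] ≤ 1/12 < 1, the complement has P[∩ A_i^c] ≥ 1 − 1/12 = 11/12 > 0, so some outcome avoids every A_i.

18·p = 1/12 ≈ 0.0833333; existence CERTIFIED by the union bound.


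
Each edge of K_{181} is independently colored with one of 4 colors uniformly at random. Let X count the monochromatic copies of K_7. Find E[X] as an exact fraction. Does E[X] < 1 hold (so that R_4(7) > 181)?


E[X] = C(181, 7) · 4^{1 − 21} = 1122839183400 · 4^{−20} = 1122839183400/1099511627776.
As a reduced fraction: E[X] = 140354897925/137438953472 ≈ 1.021216.
Is E[X] < 1? NO.
Since E[X] ≥ 1, the first-moment bound is inconclusive at n = 181; it does NOT by itself certify R_4(7) > 181.

E[X] = 140354897925/137438953472 ≈ 1.021216; E[X] ≥ 1; first-moment method inconclusive here.


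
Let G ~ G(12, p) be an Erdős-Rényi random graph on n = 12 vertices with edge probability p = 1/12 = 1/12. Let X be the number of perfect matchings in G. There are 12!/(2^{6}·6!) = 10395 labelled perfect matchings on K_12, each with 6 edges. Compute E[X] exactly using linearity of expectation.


K_12 has 12!/(2^{6}·6!) = 10395 labelled perfect matchings.
For each such perfect matching H, let X_H = 1 if all 6 edges of H are present in G. Then P[X_H = 1] = p^{6} = (1/12)^{6} = 1/2985984.
By linearity of expectation: E[X] = Σ_H E[X_H] = 10395 · p^{6} = 10395 · 1/2985984 = 385/110592.
Numerically: E[X] ≈ 0.003481.

E[X] = 10395 · (1/12)^{6} = 385/110592 ≈ 0.003481.


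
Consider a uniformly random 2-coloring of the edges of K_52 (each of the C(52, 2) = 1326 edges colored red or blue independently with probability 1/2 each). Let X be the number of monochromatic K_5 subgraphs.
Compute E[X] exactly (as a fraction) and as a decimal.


Let X = Σ_S X_S over the C(52, 5) = 2598960 subsets S of size 5, where X_S = 1 if the K_5 on S is monochromatic.
For a fixed S, the K_5 on S has C(5, 2) = 10 edges. P[all 10 edges red] = (1/2)^10, and likewise for blue, so P[monochromatic] = 2·(1/2)^10 = 2^{1 − 10} = 1/512.
By linearity: E[X] = C(52, 5) · 2^{1 − 10} = 2598960 · 1/512 = 162435/32.
Numerically: E[X] ≈ 5076.094.

E[X] = C(52,5)·2^(1−C(5,2)) = 162435/32 ≈ 5076.094.


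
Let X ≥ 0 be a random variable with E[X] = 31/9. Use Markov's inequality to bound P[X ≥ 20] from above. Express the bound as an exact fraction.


μ = E[X] = 31/9, a = 20.
Markov: P[X ≥ 20] ≤ μ/a = (31/9)/20 = 31/180.
Numerically: ≈ 0.172.
(Since a = 20 > μ = 3.444, the bound 31/180 is < 1 and informative.)

P[X ≥ 20] ≤ 31/180 ≈ 0.172.


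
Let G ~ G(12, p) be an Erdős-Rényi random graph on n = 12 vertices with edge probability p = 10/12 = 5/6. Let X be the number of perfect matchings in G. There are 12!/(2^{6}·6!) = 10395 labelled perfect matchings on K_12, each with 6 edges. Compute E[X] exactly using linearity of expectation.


K_12 has 12!/(2^{6}·6!) = 10395 labelled perfect matchings.
For each such perfect matching H, let X_H = 1 if all 6 edges of H are present in G. Then P[X_H = 1] = p^{6} = (5/6)^{6} = 15625/46656.
By linearity of expectation: E[X] = Σ_H E[X_H] = 10395 · p^{6} = 10395 · 15625/46656 = 6015625/1728.
Numerically: E[X] ≈ 3481.26.

E[X] = 10395 · (5/6)^{6} = 6015625/1728 ≈ 3481.26.


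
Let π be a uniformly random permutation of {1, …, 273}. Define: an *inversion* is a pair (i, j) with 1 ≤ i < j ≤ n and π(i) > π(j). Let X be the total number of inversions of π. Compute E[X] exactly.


Write X = Σ X_I over the C(273, 2) = 37128 pairs i < j, with X_I the indicator of one inversion.
There are 37128 indicators.
For each fixed pair i < j, the values π(i) and π(j) are two distinct elements of {1, …, 273} in uniformly random order; by symmetry P[π(i) > π(j)] = 1/2.
By linearity: E[X] = 37128 · (1/2) = C(273, 2) · (1/2) = 37128/2 = 18564 ≈ 18564.000000.

E[X] = 18564 = 18564.000000.


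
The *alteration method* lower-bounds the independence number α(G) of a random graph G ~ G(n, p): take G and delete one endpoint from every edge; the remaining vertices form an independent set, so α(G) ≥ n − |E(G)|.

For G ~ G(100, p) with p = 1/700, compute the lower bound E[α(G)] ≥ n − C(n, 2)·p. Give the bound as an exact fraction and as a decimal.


E[|E(G)|] = C(100, 2)·p = 4950 · (1/700) = 99/14.
E[α(G)] ≥ n − E[|E(G)|] = 100 − 99/14 = 1301/14.
Numerically: ≈ 92.929.
(This is only a lower bound; the true E[α(G)] may be larger.)

E[α(G)] ≥ 1301/14 ≈ 92.929.


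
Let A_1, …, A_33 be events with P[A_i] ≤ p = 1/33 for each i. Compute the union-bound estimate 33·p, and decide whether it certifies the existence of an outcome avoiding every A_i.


Union bound: P[∪_{i=1}^{33} A_i] ≤ Σ_i P[A_i] ≤ 33·p = 33·(1/33) = 1.
Numerically: 1 ≈ 1.00000.
Is 1 < 1? NO.
Since the bound 1 is ≥ 1, the union bound is uninformative here; it does NOT by itself certify existence.

33·p = 1 ≈ 1.00000; existence NOT certified by the union bound.


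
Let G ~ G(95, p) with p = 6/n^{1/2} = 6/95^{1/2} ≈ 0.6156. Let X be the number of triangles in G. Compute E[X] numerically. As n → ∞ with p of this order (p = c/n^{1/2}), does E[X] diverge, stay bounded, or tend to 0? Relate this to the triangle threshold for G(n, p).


Number of potential triangles: C(95, 3) = 138415.
Each occurs with probability p³ ≈ (0.6156)³ ≈ 2.332751e-01.
By linearity: E[X] = C(95, 3)·p³ ≈ 138415 · 2.332751e-01 ≈ 32288.7699.
Since α = 1/2 < 1, p = c/n^{1/2} ≫ 1/n is above the triangle threshold p ~ 1/n. Asymptotically E[X] ~ (c³/6)·n^{3(1−α)} = (6³/6)·n^{1.5} → ∞; triangles are abundant w.h.p.

E[X] ≈ 32288.7699; in regime p = Θ(1/n^{1/2}) E[X] diverges (above the triangle threshold p ~ 1/n).


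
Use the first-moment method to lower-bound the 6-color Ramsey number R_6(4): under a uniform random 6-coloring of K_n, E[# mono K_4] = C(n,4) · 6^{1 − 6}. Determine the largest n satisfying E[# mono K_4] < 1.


We need C(n, 4) · 6^{1 − 6} < 1, i.e. C(n, 4) < 6^{6 − 1} = 7776.
Check values of n near the boundary:
  n = 21: C(21, 4) = 5985; 5985 < 7776? YES
  n = 22: C(22, 4) = 7315; 7315 < 7776? YES
  n = 23: C(23, 4) = 8855; 8855 < 7776? NO
  n = 24: C(24, 4) = 10626; 10626 < 7776? NO
The largest n with C(n, 4) < 7776 is n = 22 (where E[X] = 7315/7776 ≈ 0.9407150). Hence R_6(4) > 22, i.e. R_6(4) ≥ 23.

Largest n = 22; hence R_6(4) > 22.


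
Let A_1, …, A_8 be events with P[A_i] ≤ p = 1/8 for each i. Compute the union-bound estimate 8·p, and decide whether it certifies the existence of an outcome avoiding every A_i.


Union bound: P[∪_{i=1}^{8} A_i] ≤ Σ_i P[A_i] ≤ 8·p = 8·(1/8) = 1.
Numerically: 1 ≈ 1.0000.
Is 1 < 1? NO.
Since the bound 1 is ≥ 1, the union bound is uninformative here; it does NOT by itself certify existence.

8·p = 1 ≈ 1.0000; existence NOT certified by the union bound.


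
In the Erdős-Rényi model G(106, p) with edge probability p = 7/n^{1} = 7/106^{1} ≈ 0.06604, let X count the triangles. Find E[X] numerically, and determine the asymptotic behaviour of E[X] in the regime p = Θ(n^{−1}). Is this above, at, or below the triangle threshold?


Number of potential triangles: C(106, 3) = 192920.
Each occurs with probability p³ ≈ (0.06604)³ ≈ 2.879894e-04.
By linearity: E[X] = C(106, 3)·p³ ≈ 192920 · 2.879894e-04 ≈ 55.5589.
Here α = 1, so p = 7/n is exactly at the triangle threshold p ~ 1/n. Asymptotically E[X] → c³/6 = 7³/6 = 343/6 ≈ 57.1667, a bounded constant. In this regime the triangle count is asymptotically Poisson(c³/6).

E[X] ≈ 55.5589; in regime p = Θ(1/n^{1}) E[X] stays bounded (at the triangle threshold p ~ 1/n).


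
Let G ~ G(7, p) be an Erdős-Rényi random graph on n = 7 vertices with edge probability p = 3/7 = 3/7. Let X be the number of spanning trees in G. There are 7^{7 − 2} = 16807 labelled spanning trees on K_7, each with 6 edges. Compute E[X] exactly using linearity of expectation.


K_7 has 7^{7 − 2} = 16807 labelled spanning trees.
For each such spanning tree H, let X_H = 1 if all 6 edges of H are present in G. Then P[X_H = 1] = p^{6} = (3/7)^{6} = 729/117649.
Summing the indicators: E[X] = Σ_H E[X_H] = 16807 · p^{6} = 16807 · 729/117649 = 729/7.
Numerically: E[X] ≈ 104.

E[X] = 16807 · (3/7)^{6} = 729/7 ≈ 104.


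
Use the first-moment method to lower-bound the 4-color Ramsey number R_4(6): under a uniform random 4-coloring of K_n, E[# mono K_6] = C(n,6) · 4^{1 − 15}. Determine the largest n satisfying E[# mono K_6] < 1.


We need C(n, 6) · 4^{1 − 15} < 1, i.e. C(n, 6) < 4^{15 − 1} = 268435456.
Check values of n near the boundary:
  n = 76: C(76, 6) = 218618940; 218618940 < 268435456? YES
  n = 77: C(77, 6) = 237093780; 237093780 < 268435456? YES
  n = 78: C(78, 6) = 256851595; 256851595 < 268435456? YES
  n = 79: C(79, 6) = 277962685; 277962685 < 268435456? NO
  n = 80: C(80, 6) = 300500200; 300500200 < 268435456? NO
The largest n with C(n, 6) < 268435456 is n = 78 (where E[X] = 256851595/268435456 ≈ 0.956847). Hence R_4(6) > 78, i.e. R_4(6) ≥ 79.

Largest n = 78; hence R_4(6) > 78.


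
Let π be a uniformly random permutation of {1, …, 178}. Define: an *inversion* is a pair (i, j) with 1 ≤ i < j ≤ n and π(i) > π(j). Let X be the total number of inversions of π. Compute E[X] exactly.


Write X = Σ X_I over the C(178, 2) = 15753 pairs i < j, with X_I the indicator of one inversion.
There are 15753 indicators.
For each fixed pair i < j, the values π(i) and π(j) are two distinct elements of {1, …, 178} in uniformly random order; by symmetry P[π(i) > π(j)] = 1/2.
By linearity: E[X] = 15753 · (1/2) = C(178, 2) · (1/2) = 15753/2 = 15753/2 ≈ 7876.500000.

E[X] = 15753/2 = 7876.500000.


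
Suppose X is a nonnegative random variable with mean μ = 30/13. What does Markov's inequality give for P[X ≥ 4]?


μ = E[X] = 30/13, a = 4.
Markov: P[X ≥ 4] ≤ μ/a = (30/13)/4 = 15/26.
Numerically: ≈ 0.5769.
(Since a = 4 > μ = 2.3077, the bound 15/26 is < 1 and informative.)

P[X ≥ 4] ≤ 15/26 ≈ 0.5769.


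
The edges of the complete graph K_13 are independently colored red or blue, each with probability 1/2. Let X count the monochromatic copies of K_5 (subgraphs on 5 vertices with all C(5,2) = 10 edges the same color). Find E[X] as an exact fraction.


Let X = Σ_S X_S over the C(13, 5) = 1287 subsets S of size 5, where X_S = 1 if the K_5 on S is monochromatic.
For a fixed S, the K_5 on S has C(5, 2) = 10 edges. P[all 10 edges red] = (1/2)^10, and likewise for blue, so P[monochromatic] = 2·(1/2)^10 = 2^{1 − 10} = 1/512.
By linearity: E[X] = C(13, 5) · 2^{1 − 10} = 1287 · 1/512 = 1287/512.
Numerically: E[X] ≈ 2.514.

E[X] = C(13,5)·2^(1−C(5,2)) = 1287/512 ≈ 2.514.


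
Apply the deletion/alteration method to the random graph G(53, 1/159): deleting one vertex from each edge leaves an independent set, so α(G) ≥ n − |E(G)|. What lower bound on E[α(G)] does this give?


E[|E(G)|] = C(53, 2)·p = 1378 · (1/159) = 26/3.
E[α(G)] ≥ n − E[|E(G)|] = 53 − 26/3 = 133/3.
Numerically: ≈ 44.3333.
(This is only a lower bound; the true E[α(G)] may be larger.)

E[α(G)] ≥ 133/3 ≈ 44.3333.


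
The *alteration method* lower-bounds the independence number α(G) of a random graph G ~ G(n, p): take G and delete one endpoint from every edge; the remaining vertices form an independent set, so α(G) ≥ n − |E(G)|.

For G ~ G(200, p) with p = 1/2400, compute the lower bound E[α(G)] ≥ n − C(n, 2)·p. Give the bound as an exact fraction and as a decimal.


E[|E(G)|] = C(200, 2)·p = 19900 · (1/2400) = 199/24.
E[α(G)] ≥ n − E[|E(G)|] = 200 − 199/24 = 4601/24.
Numerically: ≈ 191.708.
(This is only a lower bound; the true E[α(G)] may be larger.)

E[α(G)] ≥ 4601/24 ≈ 191.708.


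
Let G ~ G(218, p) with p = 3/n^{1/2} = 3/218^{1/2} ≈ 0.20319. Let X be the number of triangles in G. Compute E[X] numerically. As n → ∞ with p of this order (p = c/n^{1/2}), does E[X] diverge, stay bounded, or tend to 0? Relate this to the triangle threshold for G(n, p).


Number of potential triangles: C(218, 3) = 1703016.
Each occurs with probability p³ ≈ (0.20319)³ ≈ 8.3883979e-03.
By linearity: E[X] = C(218, 3)·p³ ≈ 1703016 · 8.3883979e-03 ≈ 14285.57587.
Since α = 1/2 < 1, p = c/n^{1/2} ≫ 1/n is above the triangle threshold p ~ 1/n. Asymptotically E[X] ~ (c³/6)·n^{3(1−α)} = (3³/6)·n^{1.5} → ∞; triangles are abundant w.h.p.

E[X] ≈ 14285.57587; in regime p = Θ(1/n^{1/2}) E[X] diverges (above the triangle threshold p ~ 1/n).


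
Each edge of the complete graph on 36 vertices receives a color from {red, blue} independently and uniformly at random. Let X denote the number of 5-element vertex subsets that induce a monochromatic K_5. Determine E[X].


Let X = Σ_S X_S over the C(36, 5) = 376992 subsets S of size 5, where X_S = 1 if the K_5 on S is monochromatic.
For a fixed S, the K_5 on S has C(5, 2) = 10 edges. P[all 10 edges red] = (1/2)^10, and likewise for blue, so P[monochromatic] = 2·(1/2)^10 = 2^{1 − 10} = 1/512.
Summing: E[X] = C(36, 5) · 2^{1 − 10} = 376992 · 1/512 = 11781/16.
Numerically: E[X] ≈ 736.31250.

E[X] = C(36,5)·2^(1−C(5,2)) = 11781/16 ≈ 736.31250.


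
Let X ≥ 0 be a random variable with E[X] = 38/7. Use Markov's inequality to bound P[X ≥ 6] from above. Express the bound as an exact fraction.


μ = E[X] = 38/7, a = 6.
Markov: P[X ≥ 6] ≤ μ/a = (38/7)/6 = 19/21.
Numerically: ≈ 0.90476.
(Since a = 6 > μ = 5.42857, the bound 19/21 is < 1 and informative.)

P[X ≥ 6] ≤ 19/21 ≈ 0.90476.


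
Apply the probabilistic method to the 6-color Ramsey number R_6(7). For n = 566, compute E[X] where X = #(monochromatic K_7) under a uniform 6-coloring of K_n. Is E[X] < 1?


E[X] = C(566, 7) · 6^{1 − 21} = 3557206237959440 · 6^{−20} = 3557206237959440/3656158440062976.
As a reduced fraction: E[X] = 222325389872465/228509902503936 ≈ 0.9729355.
Is E[X] < 1? YES.
Since E[X] < 1, there exists a 6-coloring of K_{566} with no monochromatic K_7; hence R_6(7) > 566.

E[X] = 222325389872465/228509902503936 ≈ 0.9729355; E[X] < 1, so R_6(7) > 566.


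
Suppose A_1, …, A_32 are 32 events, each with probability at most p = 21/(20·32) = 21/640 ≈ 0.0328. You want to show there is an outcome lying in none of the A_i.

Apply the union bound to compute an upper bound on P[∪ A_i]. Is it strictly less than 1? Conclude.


Union bound: P[∪_{i=1}^{32} A_i] ≤ Σ_i P[A_i] ≤ 32·p = 32·(21/640) = 21/20.
Numerically: 21/20 ≈ 1.0500.
Is 21/20 < 1? NO.
Since the bound 21/20 is ≥ 1, the union bound is uninformative here; it does NOT by itself certify existence.

32·p = 21/20 ≈ 1.0500; existence NOT certified by the union bound.


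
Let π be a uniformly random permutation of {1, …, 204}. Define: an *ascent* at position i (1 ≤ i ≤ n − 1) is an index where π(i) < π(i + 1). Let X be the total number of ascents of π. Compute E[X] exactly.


Write X = Σ X_I over i = 1, …, 203, with X_I the indicator of one ascent.
There are 203 indicators.
For each fixed i, the pair (π(i), π(i+1)) is a uniformly random ordered pair of distinct values from {1, …, 204}; by symmetry P[π(i) < π(i+1)] = 1/2.
By linearity: E[X] = 203 · (1/2) = (204 − 1) · (1/2) = 203/2 ≈ 101.50000.

E[X] = 203/2 = 101.50000.


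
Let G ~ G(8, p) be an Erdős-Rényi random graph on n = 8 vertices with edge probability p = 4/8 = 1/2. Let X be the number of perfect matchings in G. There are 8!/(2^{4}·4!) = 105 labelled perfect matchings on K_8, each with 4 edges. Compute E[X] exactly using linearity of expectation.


K_8 has 8!/(2^{4}·4!) = 105 labelled perfect matchings.
For each such perfect matching H, let X_H = 1 if all 4 edges of H are present in G. Then P[X_H = 1] = p^{4} = (1/2)^{4} = 1/16.
Summing the indicators: E[X] = Σ_H E[X_H] = 105 · p^{4} = 105 · 1/16 = 105/16.
Numerically: E[X] ≈ 6.562.

E[X] = 105 · (1/2)^{4} = 105/16 ≈ 6.562.


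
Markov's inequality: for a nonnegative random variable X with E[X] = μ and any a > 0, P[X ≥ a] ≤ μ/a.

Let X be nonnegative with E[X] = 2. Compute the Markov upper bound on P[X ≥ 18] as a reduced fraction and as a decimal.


μ = E[X] = 2, a = 18.
Markov: P[X ≥ 18] ≤ μ/a = (2)/18 = 1/9.
Numerically: ≈ 0.111111.
(Since a = 18 > μ = 2.000000, the bound 1/9 is < 1 and informative.)

P[X ≥ 18] ≤ 1/9 ≈ 0.111111.


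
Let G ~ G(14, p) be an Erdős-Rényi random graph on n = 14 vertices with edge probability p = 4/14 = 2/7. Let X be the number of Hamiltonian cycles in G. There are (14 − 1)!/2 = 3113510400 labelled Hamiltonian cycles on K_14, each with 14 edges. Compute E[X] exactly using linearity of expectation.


K_14 has (14 − 1)!/2 = 3113510400 labelled Hamiltonian cycles.
For each such Hamiltonian cycle H, let X_H = 1 if all 14 edges of H are present in G. Then P[X_H = 1] = p^{14} = (2/7)^{14} = 16384/678223072849.
By linearity of expectation: E[X] = Σ_H E[X_H] = 3113510400 · p^{14} = 3113510400 · 16384/678223072849 = 7287393484800/96889010407.
Numerically: E[X] ≈ 75.21.

E[X] = 3113510400 · (2/7)^{14} = 7287393484800/96889010407 ≈ 75.21.


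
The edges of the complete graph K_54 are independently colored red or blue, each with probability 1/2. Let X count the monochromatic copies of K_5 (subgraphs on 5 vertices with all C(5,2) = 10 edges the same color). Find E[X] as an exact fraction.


Let X = Σ_S X_S over the C(54, 5) = 3162510 subsets S of size 5, where X_S = 1 if the K_5 on S is monochromatic.
For a fixed S, the K_5 on S has C(5, 2) = 10 edges. P[all 10 edges red] = (1/2)^10, and likewise for blue, so P[monochromatic] = 2·(1/2)^10 = 2^{1 − 10} = 1/512.
By linearity: E[X] = C(54, 5) · 2^{1 − 10} = 3162510 · 1/512 = 1581255/256.
Numerically: E[X] ≈ 6176.777344.

E[X] = C(54,5)·2^(1−C(5,2)) = 1581255/256 ≈ 6176.777344.


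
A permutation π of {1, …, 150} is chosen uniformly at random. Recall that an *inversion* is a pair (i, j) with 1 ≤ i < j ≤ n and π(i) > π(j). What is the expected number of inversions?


Write X = Σ X_I over the C(150, 2) = 11175 pairs i < j, with X_I the indicator of one inversion.
There are 11175 indicators.
For each fixed pair i < j, the values π(i) and π(j) are two distinct elements of {1, …, 150} in uniformly random order; by symmetry P[π(i) > π(j)] = 1/2.
By linearity: E[X] = 11175 · (1/2) = C(150, 2) · (1/2) = 11175/2 = 11175/2 ≈ 5587.500000.

E[X] = 11175/2 = 5587.500000.


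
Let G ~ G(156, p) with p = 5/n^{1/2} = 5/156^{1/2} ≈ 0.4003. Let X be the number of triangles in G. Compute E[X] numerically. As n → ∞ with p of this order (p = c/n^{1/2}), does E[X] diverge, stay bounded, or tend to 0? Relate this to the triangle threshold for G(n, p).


Number of potential triangles: C(156, 3) = 620620.
Each occurs with probability p³ ≈ (0.4003)³ ≈ 6.415391e-02.
By linearity: E[X] = C(156, 3)·p³ ≈ 620620 · 6.415391e-02 ≈ 39815.1982.
Since α = 1/2 < 1, p = c/n^{1/2} ≫ 1/n is above the triangle threshold p ~ 1/n. Asymptotically E[X] ~ (c³/6)·n^{3(1−α)} = (5³/6)·n^{1.5} → ∞; triangles are abundant w.h.p.

E[X] ≈ 39815.1982; in regime p = Θ(1/n^{1/2}) E[X] diverges (above the triangle threshold p ~ 1/n).


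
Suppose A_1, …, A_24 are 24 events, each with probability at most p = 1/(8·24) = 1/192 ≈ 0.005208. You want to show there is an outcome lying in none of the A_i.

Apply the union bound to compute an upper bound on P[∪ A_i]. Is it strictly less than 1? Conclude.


Union bound: P[∪_{i=1}^{24} A_i] ≤ Σ_i P[A_i] ≤ 24·p = 24·(1/192) = 1/8.
Numerically: 1/8 ≈ 0.125000.
Is 1/8 < 1? YES.
Since P[∪ A_i] ≤ 1/8 < 1, the complement has P[∩ A_i^c] ≥ 1 − 1/8 = 7/8 > 0, so some outcome avoids every A_i.

24·p = 1/8 ≈ 0.125000; existence CERTIFIED by the union bound.


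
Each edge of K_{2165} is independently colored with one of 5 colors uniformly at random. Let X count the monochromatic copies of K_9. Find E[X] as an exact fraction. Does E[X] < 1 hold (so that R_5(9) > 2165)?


E[X] = C(2165, 9) · 5^{1 − 36} = 2832220612024886803272630 · 5^{−35} = 2832220612024886803272630/2910383045673370361328125.
As a reduced fraction: E[X] = 566444122404977360654526/582076609134674072265625 ≈ 0.973144.
Is E[X] < 1? YES.
Since E[X] < 1, there exists a 5-coloring of K_{2165} with no monochromatic K_9; hence R_5(9) > 2165.

E[X] = 566444122404977360654526/582076609134674072265625 ≈ 0.973144; E[X] < 1, so R_5(9) > 2165.


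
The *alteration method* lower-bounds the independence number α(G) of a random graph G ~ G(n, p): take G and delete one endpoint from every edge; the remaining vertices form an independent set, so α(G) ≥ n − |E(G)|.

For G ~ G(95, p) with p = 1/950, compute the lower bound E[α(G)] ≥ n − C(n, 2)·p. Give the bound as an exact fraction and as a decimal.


E[|E(G)|] = C(95, 2)·p = 4465 · (1/950) = 47/10.
E[α(G)] ≥ n − E[|E(G)|] = 95 − 47/10 = 903/10.
Numerically: ≈ 90.3000.
(This is only a lower bound; the true E[α(G)] may be larger.)

E[α(G)] ≥ 903/10 ≈ 90.3000.
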